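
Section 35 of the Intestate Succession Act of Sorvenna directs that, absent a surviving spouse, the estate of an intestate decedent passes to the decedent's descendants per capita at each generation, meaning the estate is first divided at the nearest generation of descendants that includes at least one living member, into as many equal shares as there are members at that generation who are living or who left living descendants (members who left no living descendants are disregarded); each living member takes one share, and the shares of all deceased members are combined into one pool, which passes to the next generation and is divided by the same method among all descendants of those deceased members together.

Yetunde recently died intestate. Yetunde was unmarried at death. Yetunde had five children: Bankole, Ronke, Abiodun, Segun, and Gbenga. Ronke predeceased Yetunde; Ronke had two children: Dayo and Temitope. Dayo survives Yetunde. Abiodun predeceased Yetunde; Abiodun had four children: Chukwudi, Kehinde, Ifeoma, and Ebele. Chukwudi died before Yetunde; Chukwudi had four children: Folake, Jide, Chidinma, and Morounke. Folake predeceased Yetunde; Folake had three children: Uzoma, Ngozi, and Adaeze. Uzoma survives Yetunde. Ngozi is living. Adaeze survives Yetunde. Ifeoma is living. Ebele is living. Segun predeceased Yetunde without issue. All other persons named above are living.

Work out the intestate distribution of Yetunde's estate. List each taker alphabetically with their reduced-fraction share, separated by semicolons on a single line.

There is no surviving spouse, so the entire estate passes to Yetunde's descendants per capita at each generation.
At generation 1 (Bankole, Ronke, Abiodun, Gbenga) there are 4 shares of (1)/4 = 1/4 each.
Living: Bankole and Gbenga — each takes 1/4.
Deceased: Ronke and Abiodun. Their combined 1/2 is pooled and carried to generation 2.
At generation 2 (Dayo, Temitope, Chukwudi, Kehinde, Ifeoma, Ebele) there are 6 shares of (1/2)/6 = 1/12 each.
Living: Dayo, Temitope, Kehinde, Ifeoma, and Ebele — each takes 1/12.
Deceased: Chukwudi. That 1/12 share is carried to generation 3.
At generation 3 (Folake, Jide, Chidinma, Morounke) there are 4 shares of (1/12)/4 = 1/48 each.
Living: Jide, Chidinma, and Morounke — each takes 1/48.
Deceased: Folake. That 1/48 share is carried to generation 4.
At generation 4 (Uzoma, Ngozi, Adaeze) there are 3 shares of (1/48)/3 = 1/144 each.
Living: Uzoma, Ngozi, and Adaeze — each takes 1/144.

Adaeze 1/144; Bankole 1/4; Chidinma 1/48; Dayo 1/12; Ebele 1/12; Gbenga 1/4; Ifeoma 1/12; Jide 1/48; Kehinde 1/12; Morounke 1/48; Ngozi 1/144; Temitope 1/12; Uzoma 1/144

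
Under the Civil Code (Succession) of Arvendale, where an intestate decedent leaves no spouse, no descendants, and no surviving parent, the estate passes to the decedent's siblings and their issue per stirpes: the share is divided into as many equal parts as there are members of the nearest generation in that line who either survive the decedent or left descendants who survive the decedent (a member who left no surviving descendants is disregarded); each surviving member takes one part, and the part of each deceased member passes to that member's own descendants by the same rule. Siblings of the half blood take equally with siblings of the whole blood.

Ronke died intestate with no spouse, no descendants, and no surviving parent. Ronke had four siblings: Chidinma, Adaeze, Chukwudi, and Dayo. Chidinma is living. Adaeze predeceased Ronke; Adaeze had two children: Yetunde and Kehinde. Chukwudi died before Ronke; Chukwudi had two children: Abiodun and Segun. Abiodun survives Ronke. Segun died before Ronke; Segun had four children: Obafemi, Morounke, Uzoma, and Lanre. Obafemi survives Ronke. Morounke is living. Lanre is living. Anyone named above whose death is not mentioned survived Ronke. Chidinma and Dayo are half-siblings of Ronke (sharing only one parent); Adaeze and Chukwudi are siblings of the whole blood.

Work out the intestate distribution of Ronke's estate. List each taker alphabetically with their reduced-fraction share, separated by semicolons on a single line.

No spouse, descendants, or parent survives, so the estate passes to Ronke's siblings per stirpes.
Half-blood and whole-blood siblings take equally under the stated rule.
The estate is divided into 4 equal shares of 1/4 among Chidinma, Adaeze, Chukwudi, Dayo.
Chidinma is living and takes 1/4.
Adaeze predeceased; the 1/4 allotted to Adaeze's branch passes to Adaeze's issue by representation.
The 1/4 is divided into 2 equal shares of 1/8 among Yetunde, Kehinde.
Yetunde is living and takes 1/8.
Kehinde is living and takes 1/8.
Chukwudi predeceased; the 1/4 allotted to Chukwudi's branch passes to Chukwudi's issue by representation.
The 1/4 is divided into 2 equal shares of 1/8 among Abiodun, Segun.
Abiodun is living and takes 1/8.
Segun predeceased; the 1/8 allotted to Segun's branch passes to Segun's issue by representation.
The 1/8 is divided into 4 equal shares of 1/32 among Obafemi, Morounke, Uzoma, Lanre.
Obafemi is living and takes 1/32.
Morounke is living and takes 1/32.
Uzoma is living and takes 1/32.
Lanre is living and takes 1/32.
Dayo is living and takes 1/4.

Abiodun 1/8; Chidinma 1/4; Dayo 1/4; Kehinde 1/8; Lanre 1/32; Morounke 1/32; Obafemi 1/32; Uzoma 1/32; Yetunde 1/8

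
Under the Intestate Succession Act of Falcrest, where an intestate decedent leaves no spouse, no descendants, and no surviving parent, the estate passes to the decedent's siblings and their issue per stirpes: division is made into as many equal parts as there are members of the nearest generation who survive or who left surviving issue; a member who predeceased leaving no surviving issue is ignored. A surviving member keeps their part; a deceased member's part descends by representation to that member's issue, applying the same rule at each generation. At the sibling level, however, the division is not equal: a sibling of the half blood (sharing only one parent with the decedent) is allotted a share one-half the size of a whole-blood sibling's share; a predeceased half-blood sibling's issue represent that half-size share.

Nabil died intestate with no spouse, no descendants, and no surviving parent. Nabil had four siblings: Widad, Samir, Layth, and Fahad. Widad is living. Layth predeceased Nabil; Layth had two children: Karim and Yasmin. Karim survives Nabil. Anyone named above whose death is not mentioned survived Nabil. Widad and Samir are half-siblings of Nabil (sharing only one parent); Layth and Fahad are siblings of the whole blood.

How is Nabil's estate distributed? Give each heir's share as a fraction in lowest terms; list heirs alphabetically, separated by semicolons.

No spouse, descendants, or parent survives, so the estate passes to Nabil's siblings per stirpes.
Half-blood siblings count for one-half the weight of whole-blood siblings at the initial division.
Dividing 1 in proportion to weights (total weight 3): Widad (weight 1/2) → 1/6; Samir (weight 1/2) → 1/6; Layth (weight 1) → 1/3; Fahad (weight 1) → 1/3.
Widad is living and takes 1/6.
Samir is living and takes 1/6.
Layth predeceased; the 1/3 allotted to Layth's branch passes to Layth's issue by representation.
The 1/3 is divided into 2 equal shares of 1/6 among Karim, Yasmin.
Karim is living and takes 1/6.
Yasmin is living and takes 1/6.
Fahad is living and takes 1/3.

Fahad 1/3; Karim 1/6; Samir 1/6; Widad 1/6; Yasmin 1/6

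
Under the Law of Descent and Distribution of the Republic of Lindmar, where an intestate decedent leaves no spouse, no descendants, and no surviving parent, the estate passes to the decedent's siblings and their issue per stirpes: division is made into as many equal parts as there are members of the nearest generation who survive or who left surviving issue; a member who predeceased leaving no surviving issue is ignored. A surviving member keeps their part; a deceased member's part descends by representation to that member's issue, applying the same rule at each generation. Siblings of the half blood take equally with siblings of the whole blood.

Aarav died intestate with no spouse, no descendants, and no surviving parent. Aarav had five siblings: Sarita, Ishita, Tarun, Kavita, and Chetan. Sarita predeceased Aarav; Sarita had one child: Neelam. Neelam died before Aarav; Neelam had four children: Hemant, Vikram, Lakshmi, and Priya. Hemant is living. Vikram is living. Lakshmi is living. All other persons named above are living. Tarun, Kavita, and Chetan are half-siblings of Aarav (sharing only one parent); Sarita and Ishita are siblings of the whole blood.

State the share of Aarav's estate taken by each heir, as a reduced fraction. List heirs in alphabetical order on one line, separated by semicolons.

No spouse, descendants, or parent survives, so the estate passes to Aarav's siblings per stirpes.
Half-blood and whole-blood siblings take equally under the stated rule.
The estate is divided into 5 equal shares of 1/5 among Sarita, Ishita, Tarun, Kavita, Chetan.
Sarita predeceased; the 1/5 allotted to Sarita's branch passes to Sarita's issue by representation.
Neelam's line is the sole branch at this level, so the full 1/5 passes to Neelam's issue by representation.
The 1/5 is divided into 4 equal shares of 1/20 among Hemant, Vikram, Lakshmi, Priya.
Hemant is living and takes 1/20.
Vikram is living and takes 1/20.
Lakshmi is living and takes 1/20.
Priya is living and takes 1/20.
Ishita is living and takes 1/5.
Tarun is living and takes 1/5.
Kavita is living and takes 1/5.
Chetan is living and takes 1/5.

Chetan 1/5; Hemant 1/20; Ishita 1/5; Kavita 1/5; Lakshmi 1/20; Priya 1/20; Tarun 1/5; Vikram 1/20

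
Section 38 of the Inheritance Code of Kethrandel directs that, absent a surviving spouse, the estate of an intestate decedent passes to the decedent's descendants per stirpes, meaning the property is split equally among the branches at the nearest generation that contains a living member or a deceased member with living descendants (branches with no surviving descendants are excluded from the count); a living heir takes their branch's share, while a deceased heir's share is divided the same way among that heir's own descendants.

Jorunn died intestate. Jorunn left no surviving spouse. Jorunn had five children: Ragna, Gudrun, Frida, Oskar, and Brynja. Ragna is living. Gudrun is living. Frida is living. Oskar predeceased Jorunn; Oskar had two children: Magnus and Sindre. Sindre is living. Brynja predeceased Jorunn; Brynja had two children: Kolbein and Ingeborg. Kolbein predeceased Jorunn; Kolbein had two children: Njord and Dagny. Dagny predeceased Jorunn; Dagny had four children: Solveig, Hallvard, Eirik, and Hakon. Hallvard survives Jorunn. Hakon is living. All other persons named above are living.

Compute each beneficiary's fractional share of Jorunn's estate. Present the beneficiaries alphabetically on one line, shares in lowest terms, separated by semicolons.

There is no surviving spouse, so the entire estate passes to Jorunn's descendants per stirpes.
The estate is divided into 5 equal shares of 1/5 among Ragna, Gudrun, Frida, Oskar, Brynja.
Ragna is living and takes 1/5.
Gudrun is living and takes 1/5.
Frida is living and takes 1/5.
Oskar predeceased; the 1/5 allotted to Oskar's branch passes to Oskar's issue by representation.
The 1/5 is divided into 2 equal shares of 1/10 among Magnus, Sindre.
Magnus is living and takes 1/10.
Sindre is living and takes 1/10.
Brynja predeceased; the 1/5 allotted to Brynja's branch passes to Brynja's issue by representation.
The 1/5 is divided into 2 equal shares of 1/10 among Kolbein, Ingeborg.
Kolbein predeceased; the 1/10 allotted to Kolbein's branch passes to Kolbein's issue by representation.
The 1/10 is divided into 2 equal shares of 1/20 among Njord, Dagny.
Njord is living and takes 1/20.
Dagny predeceased; the 1/20 allotted to Dagny's branch passes to Dagny's issue by representation.
The 1/20 is divided into 4 equal shares of 1/80 among Solveig, Hallvard, Eirik, Hakon.
Solveig is living and takes 1/80.
Hallvard is living and takes 1/80.
Eirik is living and takes 1/80.
Hakon is living and takes 1/80.
Ingeborg is living and takes 1/10.

Eirik 1/80; Frida 1/5; Gudrun 1/5; Hakon 1/80; Hallvard 1/80; Ingeborg 1/10; Magnus 1/10; Njord 1/20; Ragna 1/5; Sindre 1/10; Solveig 1/80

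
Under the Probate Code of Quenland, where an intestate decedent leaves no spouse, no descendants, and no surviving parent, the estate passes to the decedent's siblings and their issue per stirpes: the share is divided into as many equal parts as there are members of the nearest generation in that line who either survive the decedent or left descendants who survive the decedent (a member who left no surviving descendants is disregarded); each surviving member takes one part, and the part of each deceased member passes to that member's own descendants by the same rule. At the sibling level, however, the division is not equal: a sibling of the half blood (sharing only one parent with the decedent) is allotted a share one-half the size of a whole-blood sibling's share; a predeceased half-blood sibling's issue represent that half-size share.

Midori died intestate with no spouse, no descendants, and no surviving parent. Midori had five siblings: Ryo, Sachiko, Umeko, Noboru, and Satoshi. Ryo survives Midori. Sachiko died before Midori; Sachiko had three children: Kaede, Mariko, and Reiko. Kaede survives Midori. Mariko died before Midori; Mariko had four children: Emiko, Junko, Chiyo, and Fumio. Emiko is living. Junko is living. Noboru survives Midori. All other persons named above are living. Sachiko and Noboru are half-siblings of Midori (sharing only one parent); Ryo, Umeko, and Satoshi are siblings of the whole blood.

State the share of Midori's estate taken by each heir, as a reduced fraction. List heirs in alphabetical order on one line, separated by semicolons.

No spouse, descendants, or parent survives, so the estate passes to Midori's siblings per stirpes.
Half-blood siblings count for one-half the weight of whole-blood siblings at the initial division.
Dividing 1 in proportion to weights (total weight 4): Ryo (weight 1) → 1/4; Sachiko (weight 1/2) → 1/8; Umeko (weight 1) → 1/4; Noboru (weight 1/2) → 1/8; Satoshi (weight 1) → 1/4.
Ryo is living and takes 1/4.
Sachiko predeceased; the 1/8 allotted to Sachiko's branch passes to Sachiko's issue by representation.
The 1/8 is divided into 3 equal shares of 1/24 among Kaede, Mariko, Reiko.
Kaede is living and takes 1/24.
Mariko predeceased; the 1/24 allotted to Mariko's branch passes to Mariko's issue by representation.
The 1/24 is divided into 4 equal shares of 1/96 among Emiko, Junko, Chiyo, Fumio.
Emiko is living and takes 1/96.
Junko is living and takes 1/96.
Chiyo is living and takes 1/96.
Fumio is living and takes 1/96.
Reiko is living and takes 1/24.
Umeko is living and takes 1/4.
Noboru is living and takes 1/8.
Satoshi is living and takes 1/4.

Chiyo 1/96; Emiko 1/96; Fumio 1/96; Junko 1/96; Kaede 1/24; Noboru 1/8; Reiko 1/24; Ryo 1/4; Satoshi 1/4; Umeko 1/4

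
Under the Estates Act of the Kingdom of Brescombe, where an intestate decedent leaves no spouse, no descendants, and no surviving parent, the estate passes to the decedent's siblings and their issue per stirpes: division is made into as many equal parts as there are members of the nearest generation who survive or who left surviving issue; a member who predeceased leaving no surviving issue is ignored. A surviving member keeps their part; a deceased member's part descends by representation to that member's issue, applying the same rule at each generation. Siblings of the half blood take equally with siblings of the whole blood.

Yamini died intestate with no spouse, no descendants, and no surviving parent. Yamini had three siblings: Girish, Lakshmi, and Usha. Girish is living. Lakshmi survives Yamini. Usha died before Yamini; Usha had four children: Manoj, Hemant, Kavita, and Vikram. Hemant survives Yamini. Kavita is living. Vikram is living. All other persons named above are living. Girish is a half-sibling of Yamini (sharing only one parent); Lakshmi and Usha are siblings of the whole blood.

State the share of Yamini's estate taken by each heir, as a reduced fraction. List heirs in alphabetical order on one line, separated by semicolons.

No spouse, descendants, or parent survives, so the estate passes to Yamini's siblings per stirpes.
Half-blood and whole-blood siblings take equally under the stated rule.
The estate is divided into 3 equal shares of 1/3 among Girish, Lakshmi, Usha.
Girish is living and takes 1/3.
Lakshmi is living and takes 1/3.
Usha predeceased; the 1/3 allotted to Usha's branch passes to Usha's issue by representation.
The 1/3 is divided into 4 equal shares of 1/12 among Manoj, Hemant, Kavita, Vikram.
Manoj is living and takes 1/12.
Hemant is living and takes 1/12.
Kavita is living and takes 1/12.
Vikram is living and takes 1/12.

Girish 1/3; Hemant 1/12; Kavita 1/12; Lakshmi 1/3; Manoj 1/12; Vikram 1/12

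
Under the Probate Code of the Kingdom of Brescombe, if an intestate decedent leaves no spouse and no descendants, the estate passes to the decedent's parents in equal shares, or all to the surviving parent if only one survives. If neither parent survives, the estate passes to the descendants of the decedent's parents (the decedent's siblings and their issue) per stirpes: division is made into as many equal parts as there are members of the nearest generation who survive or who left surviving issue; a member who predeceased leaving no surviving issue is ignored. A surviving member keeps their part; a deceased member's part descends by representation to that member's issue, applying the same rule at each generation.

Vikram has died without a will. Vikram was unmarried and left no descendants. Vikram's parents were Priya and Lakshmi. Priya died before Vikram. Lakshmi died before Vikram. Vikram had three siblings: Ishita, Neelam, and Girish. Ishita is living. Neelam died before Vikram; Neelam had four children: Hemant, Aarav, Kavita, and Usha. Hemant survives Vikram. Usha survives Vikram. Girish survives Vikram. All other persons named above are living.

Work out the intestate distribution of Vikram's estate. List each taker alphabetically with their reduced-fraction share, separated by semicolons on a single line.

Aarav 1/12; Girish 1/3; Hemant 1/12; Ishita 1/3; Kavita 1/12; Usha 1/12

Neither parent survives and there are no descendants, so the estate passes to Vikram's siblings and their issue per stirpes.
The estate is divided into 3 equal shares of 1/3 among Ishita, Neelam, Girish.
Ishita is living and takes 1/3.
Neelam predeceased; the 1/3 allotted to Neelam's branch passes to Neelam's issue by representation.
The 1/3 is divided into 4 equal shares of 1/12 among Hemant, Aarav, Kavita, Usha.
Hemant is living and takes 1/12.
Aarav is living and takes 1/12.
Kavita is living and takes 1/12.
Usha is living and takes 1/12.
Girish is living and takes 1/3.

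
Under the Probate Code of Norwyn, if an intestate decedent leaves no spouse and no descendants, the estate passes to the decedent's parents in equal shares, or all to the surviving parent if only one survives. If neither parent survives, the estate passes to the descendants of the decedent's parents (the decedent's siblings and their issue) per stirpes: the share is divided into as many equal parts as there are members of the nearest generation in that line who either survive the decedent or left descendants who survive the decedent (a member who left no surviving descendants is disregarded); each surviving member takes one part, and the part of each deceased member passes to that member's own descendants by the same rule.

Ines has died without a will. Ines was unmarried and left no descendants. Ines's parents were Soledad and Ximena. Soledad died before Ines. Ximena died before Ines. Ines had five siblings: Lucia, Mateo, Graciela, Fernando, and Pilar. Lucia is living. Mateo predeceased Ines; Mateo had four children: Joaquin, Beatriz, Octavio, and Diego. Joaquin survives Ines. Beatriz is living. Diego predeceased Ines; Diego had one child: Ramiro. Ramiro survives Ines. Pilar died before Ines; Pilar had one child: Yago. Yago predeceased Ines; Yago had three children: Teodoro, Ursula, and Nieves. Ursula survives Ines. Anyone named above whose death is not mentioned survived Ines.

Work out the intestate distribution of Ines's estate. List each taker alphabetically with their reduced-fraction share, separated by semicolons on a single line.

Neither parent survives and there are no descendants, so the estate passes to Ines's siblings and their issue per stirpes.
The estate is divided into 5 equal shares of 1/5 among Lucia, Mateo, Graciela, Fernando, Pilar.
Lucia is living and takes 1/5.
Mateo predeceased; the 1/5 allotted to Mateo's branch passes to Mateo's issue by representation.
The 1/5 is divided into 4 equal shares of 1/20 among Joaquin, Beatriz, Octavio, Diego.
Joaquin is living and takes 1/20.
Beatriz is living and takes 1/20.
Octavio is living and takes 1/20.
Diego predeceased; the 1/20 allotted to Diego's branch passes to Diego's issue by representation.
Ramiro is the sole taker at this level and receives the full 1/20.
Graciela is living and takes 1/5.
Fernando is living and takes 1/5.
Pilar predeceased; the 1/5 allotted to Pilar's branch passes to Pilar's issue by representation.
Yago's line is the sole branch at this level, so the full 1/5 passes to Yago's issue by representation.
The 1/5 is divided into 3 equal shares of 1/15 among Teodoro, Ursula, Nieves.
Teodoro is living and takes 1/15.
Ursula is living and takes 1/15.
Nieves is living and takes 1/15.

Beatriz 1/20; Fernando 1/5; Graciela 1/5; Joaquin 1/20; Lucia 1/5; Nieves 1/15; Octavio 1/20; Ramiro 1/20; Teodoro 1/15; Ursula 1/15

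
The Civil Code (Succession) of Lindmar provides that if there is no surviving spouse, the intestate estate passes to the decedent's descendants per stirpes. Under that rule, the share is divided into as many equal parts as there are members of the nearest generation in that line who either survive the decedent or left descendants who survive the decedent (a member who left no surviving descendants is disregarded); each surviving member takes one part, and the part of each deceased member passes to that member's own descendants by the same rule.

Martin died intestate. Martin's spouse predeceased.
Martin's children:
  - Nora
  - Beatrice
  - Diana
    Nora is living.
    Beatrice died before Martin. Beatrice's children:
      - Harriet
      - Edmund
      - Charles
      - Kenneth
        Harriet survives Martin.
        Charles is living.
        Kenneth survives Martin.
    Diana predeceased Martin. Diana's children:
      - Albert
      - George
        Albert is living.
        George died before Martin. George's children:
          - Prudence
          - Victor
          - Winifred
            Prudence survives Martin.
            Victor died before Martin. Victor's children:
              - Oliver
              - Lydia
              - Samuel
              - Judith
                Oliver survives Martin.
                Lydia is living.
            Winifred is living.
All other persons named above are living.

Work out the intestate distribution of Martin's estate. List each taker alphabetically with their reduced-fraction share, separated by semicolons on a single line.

Albert 1/6; Charles 1/12; Edmund 1/12; Harriet 1/12; Judith 1/72; Kenneth 1/12; Lydia 1/72; Nora 1/3; Oliver 1/72; Prudence 1/18; Samuel 1/72; Winifred 1/18

There is no surviving spouse, so the entire estate passes to Martin's descendants per stirpes.
The estate is divided into 3 equal shares of 1/3 among Nora, Beatrice, Diana.
Nora is living and takes 1/3.
Beatrice predeceased; the 1/3 allotted to Beatrice's branch passes to Beatrice's issue by representation.
The 1/3 is divided into 4 equal shares of 1/12 among Harriet, Edmund, Charles, Kenneth.
Harriet is living and takes 1/12.
Edmund is living and takes 1/12.
Charles is living and takes 1/12.
Kenneth is living and takes 1/12.
Diana predeceased; the 1/3 allotted to Diana's branch passes to Diana's issue by representation.
The 1/3 is divided into 2 equal shares of 1/6 among Albert, George.
Albert is living and takes 1/6.
George predeceased; the 1/6 allotted to George's branch passes to George's issue by representation.
The 1/6 is divided into 3 equal shares of 1/18 among Prudence, Victor, Winifred.
Prudence is living and takes 1/18.
Victor predeceased; the 1/18 allotted to Victor's branch passes to Victor's issue by representation.
The 1/18 is divided into 4 equal shares of 1/72 among Oliver, Lydia, Samuel, Judith.
Oliver is living and takes 1/72.
Lydia is living and takes 1/72.
Samuel is living and takes 1/72.
Judith is living and takes 1/72.
Winifred is living and takes 1/18.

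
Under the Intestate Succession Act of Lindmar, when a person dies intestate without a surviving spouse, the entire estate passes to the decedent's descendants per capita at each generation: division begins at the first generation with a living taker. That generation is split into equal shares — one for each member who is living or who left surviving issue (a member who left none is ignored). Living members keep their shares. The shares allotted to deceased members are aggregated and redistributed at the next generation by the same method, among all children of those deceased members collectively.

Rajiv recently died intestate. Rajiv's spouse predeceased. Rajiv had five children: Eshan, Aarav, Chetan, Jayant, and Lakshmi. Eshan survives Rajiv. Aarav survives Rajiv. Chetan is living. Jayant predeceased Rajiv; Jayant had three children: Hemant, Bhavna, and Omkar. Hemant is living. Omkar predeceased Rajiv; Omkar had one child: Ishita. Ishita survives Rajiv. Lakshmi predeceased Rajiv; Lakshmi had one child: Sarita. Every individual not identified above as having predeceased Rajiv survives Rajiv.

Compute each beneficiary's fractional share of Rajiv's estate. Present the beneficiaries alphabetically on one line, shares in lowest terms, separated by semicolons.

Aarav 1/5; Bhavna 1/10; Chetan 1/5; Eshan 1/5; Hemant 1/10; Ishita 1/10; Sarita 1/10

There is no surviving spouse, so the entire estate passes to Rajiv's descendants per capita at each generation.
At generation 1 (Eshan, Aarav, Chetan, Jayant, Lakshmi) there are 5 shares of (1)/5 = 1/5 each.
Living: Eshan, Aarav, and Chetan — each takes 1/5.
Deceased: Jayant and Lakshmi. Their combined 2/5 is pooled and carried to generation 2.
At generation 2 (Hemant, Bhavna, Omkar, Sarita) there are 4 shares of (2/5)/4 = 1/10 each.
Living: Hemant, Bhavna, and Sarita — each takes 1/10.
Deceased: Omkar. That 1/10 share is carried to generation 3.
At generation 3 (Ishita) there are 1 shares of (1/10)/1 = 1/10 each.
Living: Ishita — each takes 1/10.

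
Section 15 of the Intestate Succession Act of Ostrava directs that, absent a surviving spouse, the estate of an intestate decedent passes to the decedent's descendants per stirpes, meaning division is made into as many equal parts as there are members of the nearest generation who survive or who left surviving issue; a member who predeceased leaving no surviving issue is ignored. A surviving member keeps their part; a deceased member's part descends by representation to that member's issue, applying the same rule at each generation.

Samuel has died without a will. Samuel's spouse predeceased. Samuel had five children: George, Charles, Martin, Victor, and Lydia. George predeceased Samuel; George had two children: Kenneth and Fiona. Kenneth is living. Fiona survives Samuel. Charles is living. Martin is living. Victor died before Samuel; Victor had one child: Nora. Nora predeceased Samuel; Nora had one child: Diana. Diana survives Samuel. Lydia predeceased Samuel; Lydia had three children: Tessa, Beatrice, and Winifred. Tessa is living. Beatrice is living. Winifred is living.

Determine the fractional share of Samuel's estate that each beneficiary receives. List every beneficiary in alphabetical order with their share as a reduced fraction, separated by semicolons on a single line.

Beatrice 1/15; Charles 1/5; Diana 1/5; Fiona 1/10; Kenneth 1/10; Martin 1/5; Tessa 1/15; Winifred 1/15

There is no surviving spouse, so the entire estate passes to Samuel's descendants per stirpes.
The estate is divided into 5 equal shares of 1/5 among George, Charles, Martin, Victor, Lydia.
George predeceased; the 1/5 allotted to George's branch passes to George's issue by representation.
The 1/5 is divided into 2 equal shares of 1/10 among Kenneth, Fiona.
Kenneth is living and takes 1/10.
Fiona is living and takes 1/10.
Charles is living and takes 1/5.
Martin is living and takes 1/5.
Victor predeceased; the 1/5 allotted to Victor's branch passes to Victor's issue by representation.
Nora's line is the sole branch at this level, so the full 1/5 passes to Nora's issue by representation.
Diana is the sole taker at this level and receives the full 1/5.
Lydia predeceased; the 1/5 allotted to Lydia's branch passes to Lydia's issue by representation.
The 1/5 is divided into 3 equal shares of 1/15 among Tessa, Beatrice, Winifred.
Tessa is living and takes 1/15.
Beatrice is living and takes 1/15.
Winifred is living and takes 1/15.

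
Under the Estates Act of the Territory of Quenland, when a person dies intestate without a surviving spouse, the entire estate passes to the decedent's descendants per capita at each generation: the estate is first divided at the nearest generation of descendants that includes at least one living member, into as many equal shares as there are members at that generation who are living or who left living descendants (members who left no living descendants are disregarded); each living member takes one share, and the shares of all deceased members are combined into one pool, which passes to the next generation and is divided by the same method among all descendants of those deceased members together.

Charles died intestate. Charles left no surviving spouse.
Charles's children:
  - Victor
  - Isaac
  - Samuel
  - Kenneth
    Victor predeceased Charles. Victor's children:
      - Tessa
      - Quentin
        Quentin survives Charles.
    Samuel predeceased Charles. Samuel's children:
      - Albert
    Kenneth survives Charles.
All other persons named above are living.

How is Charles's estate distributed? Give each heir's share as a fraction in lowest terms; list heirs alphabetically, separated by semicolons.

There is no surviving spouse, so the entire estate passes to Charles's descendants per capita at each generation.
At generation 1 (Victor, Isaac, Samuel, Kenneth) there are 4 shares of (1)/4 = 1/4 each.
Living: Isaac and Kenneth — each takes 1/4.
Deceased: Victor and Samuel. Their combined 1/2 is pooled and carried to generation 2.
At generation 2 (Tessa, Quentin, Albert) there are 3 shares of (1/2)/3 = 1/6 each.
Living: Tessa, Quentin, and Albert — each takes 1/6.

Albert 1/6; Isaac 1/4; Kenneth 1/4; Quentin 1/6; Tessa 1/6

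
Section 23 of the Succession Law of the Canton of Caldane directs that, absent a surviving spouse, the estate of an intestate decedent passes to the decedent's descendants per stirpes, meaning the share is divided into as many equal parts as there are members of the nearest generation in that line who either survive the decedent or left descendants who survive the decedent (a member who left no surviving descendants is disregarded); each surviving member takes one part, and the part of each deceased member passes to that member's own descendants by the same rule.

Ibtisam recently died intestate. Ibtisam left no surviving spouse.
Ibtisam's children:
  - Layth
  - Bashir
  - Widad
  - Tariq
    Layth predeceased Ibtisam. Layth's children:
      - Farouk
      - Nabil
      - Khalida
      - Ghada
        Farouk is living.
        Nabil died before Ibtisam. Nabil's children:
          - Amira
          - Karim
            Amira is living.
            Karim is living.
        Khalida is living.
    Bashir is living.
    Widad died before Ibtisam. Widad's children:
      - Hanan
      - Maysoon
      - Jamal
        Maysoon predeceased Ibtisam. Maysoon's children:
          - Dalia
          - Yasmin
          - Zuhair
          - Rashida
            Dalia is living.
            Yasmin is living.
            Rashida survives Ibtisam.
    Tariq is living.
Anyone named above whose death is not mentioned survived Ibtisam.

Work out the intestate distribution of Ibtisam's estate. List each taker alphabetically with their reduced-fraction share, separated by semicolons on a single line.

Amira 1/32; Bashir 1/4; Dalia 1/48; Farouk 1/16; Ghada 1/16; Hanan 1/12; Jamal 1/12; Karim 1/32; Khalida 1/16; Rashida 1/48; Tariq 1/4; Yasmin 1/48; Zuhair 1/48

There is no surviving spouse, so the entire estate passes to Ibtisam's descendants per stirpes.
The estate is divided into 4 equal shares of 1/4 among Layth, Bashir, Widad, Tariq.
Layth predeceased; the 1/4 allotted to Layth's branch passes to Layth's issue by representation.
The 1/4 is divided into 4 equal shares of 1/16 among Farouk, Nabil, Khalida, Ghada.
Farouk is living and takes 1/16.
Nabil predeceased; the 1/16 allotted to Nabil's branch passes to Nabil's issue by representation.
The 1/16 is divided into 2 equal shares of 1/32 among Amira, Karim.
Amira is living and takes 1/32.
Karim is living and takes 1/32.
Khalida is living and takes 1/16.
Ghada is living and takes 1/16.
Bashir is living and takes 1/4.
Widad predeceased; the 1/4 allotted to Widad's branch passes to Widad's issue by representation.
The 1/4 is divided into 3 equal shares of 1/12 among Hanan, Maysoon, Jamal.
Hanan is living and takes 1/12.
Maysoon predeceased; the 1/12 allotted to Maysoon's branch passes to Maysoon's issue by representation.
The 1/12 is divided into 4 equal shares of 1/48 among Dalia, Yasmin, Zuhair, Rashida.
Dalia is living and takes 1/48.
Yasmin is living and takes 1/48.
Zuhair is living and takes 1/48.
Rashida is living and takes 1/48.
Jamal is living and takes 1/12.
Tariq is living and takes 1/4.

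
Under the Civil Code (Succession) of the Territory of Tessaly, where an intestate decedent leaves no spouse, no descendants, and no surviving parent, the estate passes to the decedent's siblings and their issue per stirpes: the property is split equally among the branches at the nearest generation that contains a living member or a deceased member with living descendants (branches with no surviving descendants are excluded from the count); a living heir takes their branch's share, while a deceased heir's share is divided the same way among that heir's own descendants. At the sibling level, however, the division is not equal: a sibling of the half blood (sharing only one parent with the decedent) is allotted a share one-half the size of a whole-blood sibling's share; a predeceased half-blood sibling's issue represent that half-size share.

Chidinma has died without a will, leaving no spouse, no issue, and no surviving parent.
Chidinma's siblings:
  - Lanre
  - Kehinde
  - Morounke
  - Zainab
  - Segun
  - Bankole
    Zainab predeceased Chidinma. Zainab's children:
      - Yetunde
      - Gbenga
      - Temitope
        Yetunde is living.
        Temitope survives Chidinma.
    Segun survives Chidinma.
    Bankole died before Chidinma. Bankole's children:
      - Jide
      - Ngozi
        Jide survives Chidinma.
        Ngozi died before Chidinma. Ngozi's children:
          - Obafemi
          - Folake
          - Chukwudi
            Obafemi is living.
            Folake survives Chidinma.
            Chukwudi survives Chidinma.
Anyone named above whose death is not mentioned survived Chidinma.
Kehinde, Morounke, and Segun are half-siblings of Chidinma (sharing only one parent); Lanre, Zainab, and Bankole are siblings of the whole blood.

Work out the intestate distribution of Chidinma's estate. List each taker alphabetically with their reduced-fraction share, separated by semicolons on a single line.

Chukwudi 1/27; Folake 1/27; Gbenga 2/27; Jide 1/9; Kehinde 1/9; Lanre 2/9; Morounke 1/9; Obafemi 1/27; Segun 1/9; Temitope 2/27; Yetunde 2/27

No spouse, descendants, or parent survives, so the estate passes to Chidinma's siblings per stirpes.
Half-blood siblings count for one-half the weight of whole-blood siblings at the initial division.
Dividing 1 in proportion to weights (total weight 9/2): Lanre (weight 1) → 2/9; Kehinde (weight 1/2) → 1/9; Morounke (weight 1/2) → 1/9; Zainab (weight 1) → 2/9; Segun (weight 1/2) → 1/9; Bankole (weight 1) → 2/9.
Lanre is living and takes 2/9.
Kehinde is living and takes 1/9.
Morounke is living and takes 1/9.
Zainab predeceased; the 2/9 allotted to Zainab's branch passes to Zainab's issue by representation.
The 2/9 is divided into 3 equal shares of 2/27 among Yetunde, Gbenga, Temitope.
Yetunde is living and takes 2/27.
Gbenga is living and takes 2/27.
Temitope is living and takes 2/27.
Segun is living and takes 1/9.
Bankole predeceased; the 2/9 allotted to Bankole's branch passes to Bankole's issue by representation.
The 2/9 is divided into 2 equal shares of 1/9 among Jide, Ngozi.
Jide is living and takes 1/9.
Ngozi predeceased; the 1/9 allotted to Ngozi's branch passes to Ngozi's issue by representation.
The 1/9 is divided into 3 equal shares of 1/27 among Obafemi, Folake, Chukwudi.
Obafemi is living and takes 1/27.
Folake is living and takes 1/27.
Chukwudi is living and takes 1/27.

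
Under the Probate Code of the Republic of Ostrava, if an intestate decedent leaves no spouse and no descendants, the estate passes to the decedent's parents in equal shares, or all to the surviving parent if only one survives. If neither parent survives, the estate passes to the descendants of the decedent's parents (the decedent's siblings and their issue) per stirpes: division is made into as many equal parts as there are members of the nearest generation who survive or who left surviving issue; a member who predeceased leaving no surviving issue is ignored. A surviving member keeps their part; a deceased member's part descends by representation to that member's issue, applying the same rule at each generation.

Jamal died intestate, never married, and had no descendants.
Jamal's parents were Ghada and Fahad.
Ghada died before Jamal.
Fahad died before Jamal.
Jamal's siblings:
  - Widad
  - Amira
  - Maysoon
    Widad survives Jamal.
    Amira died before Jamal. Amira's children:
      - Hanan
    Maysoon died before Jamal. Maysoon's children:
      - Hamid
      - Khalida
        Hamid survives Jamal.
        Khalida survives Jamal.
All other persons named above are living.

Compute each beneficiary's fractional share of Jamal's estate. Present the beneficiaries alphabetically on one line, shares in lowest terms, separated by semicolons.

Neither parent survives and there are no descendants, so the estate passes to Jamal's siblings and their issue per stirpes.
The estate is divided into 3 equal shares of 1/3 among Widad, Amira, Maysoon.
Widad is living and takes 1/3.
Amira predeceased; the 1/3 allotted to Amira's branch passes to Amira's issue by representation.
Hanan is the sole taker at this level and receives the full 1/3.
Maysoon predeceased; the 1/3 allotted to Maysoon's branch passes to Maysoon's issue by representation.
The 1/3 is divided into 2 equal shares of 1/6 among Hamid, Khalida.
Hamid is living and takes 1/6.
Khalida is living and takes 1/6.

Hamid 1/6; Hanan 1/3; Khalida 1/6; Widad 1/3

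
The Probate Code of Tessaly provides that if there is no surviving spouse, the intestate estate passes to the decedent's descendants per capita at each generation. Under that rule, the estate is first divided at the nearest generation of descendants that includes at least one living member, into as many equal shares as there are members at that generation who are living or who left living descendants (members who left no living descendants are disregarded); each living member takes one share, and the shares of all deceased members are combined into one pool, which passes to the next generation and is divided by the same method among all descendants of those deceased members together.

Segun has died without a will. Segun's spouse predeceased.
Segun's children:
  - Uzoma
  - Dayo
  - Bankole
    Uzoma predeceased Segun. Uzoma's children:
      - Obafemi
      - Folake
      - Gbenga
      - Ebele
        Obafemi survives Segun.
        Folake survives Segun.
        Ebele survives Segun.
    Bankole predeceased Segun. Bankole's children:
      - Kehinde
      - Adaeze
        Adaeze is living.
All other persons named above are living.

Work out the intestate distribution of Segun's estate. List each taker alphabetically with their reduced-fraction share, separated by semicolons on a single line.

There is no surviving spouse, so the entire estate passes to Segun's descendants per capita at each generation.
At generation 1 (Uzoma, Dayo, Bankole) there are 3 shares of (1)/3 = 1/3 each.
Living: Dayo — each takes 1/3.
Deceased: Uzoma and Bankole. Their combined 2/3 is pooled and carried to generation 2.
At generation 2 (Obafemi, Folake, Gbenga, Ebele, Kehinde, Adaeze) there are 6 shares of (2/3)/6 = 1/9 each.
Living: Obafemi, Folake, Gbenga, Ebele, Kehinde, and Adaeze — each takes 1/9.

Adaeze 1/9; Dayo 1/3; Ebele 1/9; Folake 1/9; Gbenga 1/9; Kehinde 1/9; Obafemi 1/9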